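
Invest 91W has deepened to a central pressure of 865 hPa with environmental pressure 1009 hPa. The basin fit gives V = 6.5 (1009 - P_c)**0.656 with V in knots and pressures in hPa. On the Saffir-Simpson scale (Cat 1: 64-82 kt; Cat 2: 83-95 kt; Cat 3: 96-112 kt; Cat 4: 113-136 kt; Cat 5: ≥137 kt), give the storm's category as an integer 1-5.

ΔP = 1009 − 865 = 144 hPa.
V ≈ 6.5 × 144^0.656 = 6.5 × 26.05 ≈ 169 kt.
169 kt falls in the Category 5 band.

5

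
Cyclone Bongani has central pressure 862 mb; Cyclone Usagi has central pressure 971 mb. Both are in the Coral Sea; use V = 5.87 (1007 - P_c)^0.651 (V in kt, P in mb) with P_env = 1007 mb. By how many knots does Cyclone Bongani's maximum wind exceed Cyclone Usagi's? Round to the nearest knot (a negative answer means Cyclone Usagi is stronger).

89 kt

Cyclone Bongani: ΔP = 145; V ≈ 5.87 × 145^0.651 ≈ 149.86 kt.
Cyclone Usagi: ΔP = 36; V ≈ 5.87 × 36^0.651 ≈ 60.50 kt.
Difference ≈ 149.86 − 60.50 = 89.36 → 89 kt.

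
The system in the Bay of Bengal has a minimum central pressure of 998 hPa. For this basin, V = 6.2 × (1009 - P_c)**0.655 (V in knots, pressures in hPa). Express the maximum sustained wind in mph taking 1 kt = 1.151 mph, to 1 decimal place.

34.3 mph

ΔP = 1009 − 998 = 11 hPa.
V ≈ 6.2 × 11^0.655 = 6.2 × 4.810 ≈ 29.820 kt.
29.820 × 1.151 ≈ 34.32 mph → 34.3 mph.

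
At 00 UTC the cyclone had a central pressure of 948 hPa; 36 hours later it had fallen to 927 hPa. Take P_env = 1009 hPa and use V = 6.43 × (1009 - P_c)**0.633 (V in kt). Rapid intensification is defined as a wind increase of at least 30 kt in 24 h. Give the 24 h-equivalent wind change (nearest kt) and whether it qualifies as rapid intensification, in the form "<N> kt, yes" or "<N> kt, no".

12 kt, no

V₁: ΔP = 61, V ≈ 6.43 × 61^0.633 ≈ 86.76 kt.
V₂: ΔP = 82, V ≈ 6.43 × 82^0.633 ≈ 104.63 kt.
ΔV over 36 h = 17.87 kt → 24 h equivalent = 17.87 × 24/36 ≈ 11.91 kt.
12 kt < 30 kt ⇒ not rapid intensification.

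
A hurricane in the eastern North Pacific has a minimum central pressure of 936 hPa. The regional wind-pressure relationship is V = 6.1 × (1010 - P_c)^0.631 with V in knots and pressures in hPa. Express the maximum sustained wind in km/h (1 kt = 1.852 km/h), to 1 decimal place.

ΔP = 1010 − 936 = 74 hPa.
V ≈ 6.1 × 74^0.631 = 6.1 × 15.118 ≈ 92.218 kt.
92.218 × 1.852 ≈ 170.79 km/h → 170.8 km/h.

170.8 km/h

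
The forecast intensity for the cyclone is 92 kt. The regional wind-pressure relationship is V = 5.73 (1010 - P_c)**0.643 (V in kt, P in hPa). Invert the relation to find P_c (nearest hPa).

ΔP = (V / 5.73)^(1/0.643) = (92/5.73)^1.555.
92/5.73 = 16.056; 16.056^1.555 ≈ 74.99 hPa.
P_c = 1010 − 74.99 = 935.01 ≈ 935 hPa.

935 hPa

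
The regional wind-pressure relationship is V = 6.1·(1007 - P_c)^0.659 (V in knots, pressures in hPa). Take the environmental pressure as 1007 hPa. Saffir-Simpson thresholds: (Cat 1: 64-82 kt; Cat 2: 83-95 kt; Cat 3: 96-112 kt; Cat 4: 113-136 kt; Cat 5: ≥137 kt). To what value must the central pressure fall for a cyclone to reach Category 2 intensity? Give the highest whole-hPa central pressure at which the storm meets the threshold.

Category 2 begins at V = 83 kt.
Required ΔP = (83/6.1)^(1/0.659) = 13.607^1.517 ≈ 52.53 hPa.
P_c ≤ 1007 − 52.53 = 954.47, so the highest integer P_c is 954 hPa.

954 hPa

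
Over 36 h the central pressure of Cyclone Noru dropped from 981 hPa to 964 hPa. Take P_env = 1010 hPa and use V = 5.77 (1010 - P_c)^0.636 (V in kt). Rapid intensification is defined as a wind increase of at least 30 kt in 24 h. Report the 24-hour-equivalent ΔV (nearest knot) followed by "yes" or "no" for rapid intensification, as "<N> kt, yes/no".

V₁: ΔP = 29, V ≈ 5.77 × 29^0.636 ≈ 49.12 kt.
V₂: ΔP = 46, V ≈ 5.77 × 46^0.636 ≈ 65.87 kt.
ΔV over 36 h = 16.75 kt → 24 h equivalent = 16.75 × 24/36 ≈ 11.17 kt.
11 kt < 30 kt ⇒ not rapid intensification.

11 kt, no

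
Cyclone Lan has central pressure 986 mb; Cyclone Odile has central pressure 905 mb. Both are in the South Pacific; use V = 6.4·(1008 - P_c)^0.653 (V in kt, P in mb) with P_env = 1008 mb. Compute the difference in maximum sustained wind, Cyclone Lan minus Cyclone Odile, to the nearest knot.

Cyclone Lan: ΔP = 22; V ≈ 6.4 × 22^0.653 ≈ 48.17 kt.
Cyclone Odile: ΔP = 103; V ≈ 6.4 × 103^0.653 ≈ 132.00 kt.
Difference ≈ 48.17 − 132.00 = -83.83 → -84 kt.

-84 kt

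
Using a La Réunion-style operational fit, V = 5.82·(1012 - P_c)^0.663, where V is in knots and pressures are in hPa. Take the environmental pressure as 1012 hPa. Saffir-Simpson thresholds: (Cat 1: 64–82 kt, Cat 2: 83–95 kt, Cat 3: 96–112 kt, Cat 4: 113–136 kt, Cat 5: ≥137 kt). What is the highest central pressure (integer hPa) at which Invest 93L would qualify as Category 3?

Category 3 begins at V = 96 kt.
Required ΔP = (96/5.82)^(1/0.663) = 16.495^1.508 ≈ 68.57 hPa.
P_c ≤ 1012 − 68.57 = 943.43, so the highest integer P_c is 943 hPa.

943 hPa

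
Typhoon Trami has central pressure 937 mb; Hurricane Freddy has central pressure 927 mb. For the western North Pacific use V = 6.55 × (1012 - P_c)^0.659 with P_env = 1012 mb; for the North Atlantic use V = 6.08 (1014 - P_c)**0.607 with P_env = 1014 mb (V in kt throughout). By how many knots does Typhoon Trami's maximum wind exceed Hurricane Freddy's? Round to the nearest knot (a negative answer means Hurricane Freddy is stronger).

Typhoon Trami: ΔP = 75; V ≈ 6.55 × 75^0.659 ≈ 112.70 kt.
Hurricane Freddy: ΔP = 87; V ≈ 6.08 × 87^0.607 ≈ 91.45 kt.
Difference ≈ 112.70 − 91.45 = 21.25 → 21 kt.

21 kt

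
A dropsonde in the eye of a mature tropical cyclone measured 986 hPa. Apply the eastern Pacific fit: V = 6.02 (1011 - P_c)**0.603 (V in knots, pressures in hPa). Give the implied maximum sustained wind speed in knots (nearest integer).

42 kt

ΔP = 1011 − 986 = 25 hPa.
25^0.603 ≈ 6.966.
V ≈ 6.02 × 6.966 ≈ 41.9 kt.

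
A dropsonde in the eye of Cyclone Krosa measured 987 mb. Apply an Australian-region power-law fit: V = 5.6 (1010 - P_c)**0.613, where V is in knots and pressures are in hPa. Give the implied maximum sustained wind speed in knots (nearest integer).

ΔP = 1010 − 987 = 23 mb.
23^0.613 ≈ 6.835.
V ≈ 5.6 × 6.835 ≈ 38.3 kt.

38 kt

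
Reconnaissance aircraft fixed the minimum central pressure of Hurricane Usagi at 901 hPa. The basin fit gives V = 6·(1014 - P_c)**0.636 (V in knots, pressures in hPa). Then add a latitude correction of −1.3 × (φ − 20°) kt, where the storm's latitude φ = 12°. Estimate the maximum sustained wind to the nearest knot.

132 kt

ΔP = 1014 − 901 = 113 hPa.
113^0.636 ≈ 20.219.
V ≈ 6 × 20.219 ≈ 121.3 kt.
Latitude correction: −1.3 × (12 − 20) = 10.4 kt.
Corrected V ≈ 131.7 kt → 132 kt.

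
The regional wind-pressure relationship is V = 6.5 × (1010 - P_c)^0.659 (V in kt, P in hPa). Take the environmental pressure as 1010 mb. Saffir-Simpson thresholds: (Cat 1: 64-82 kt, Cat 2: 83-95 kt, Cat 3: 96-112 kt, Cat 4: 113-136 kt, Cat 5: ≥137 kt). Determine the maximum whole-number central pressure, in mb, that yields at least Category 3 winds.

Category 3 begins at V = 96 kt.
Required ΔP = (96/6.5)^(1/0.659) = 14.769^1.517 ≈ 59.49 mb.
P_c ≤ 1010 − 59.49 = 950.51, so the highest integer P_c is 950 mb.

950 mb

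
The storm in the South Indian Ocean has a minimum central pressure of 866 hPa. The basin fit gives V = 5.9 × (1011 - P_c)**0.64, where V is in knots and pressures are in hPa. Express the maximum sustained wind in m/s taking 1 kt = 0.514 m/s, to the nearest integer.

ΔP = 1011 − 866 = 145 hPa.
V ≈ 5.9 × 145^0.64 = 5.9 × 24.170 ≈ 142.603 kt.
142.603 × 0.514 ≈ 73.30 m/s → 73 m/s.

73 m/s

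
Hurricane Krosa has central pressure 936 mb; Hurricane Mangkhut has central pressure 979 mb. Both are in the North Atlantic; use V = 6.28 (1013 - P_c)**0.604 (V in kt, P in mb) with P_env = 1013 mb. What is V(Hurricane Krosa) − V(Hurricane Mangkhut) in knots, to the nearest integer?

34 kt

Hurricane Krosa: ΔP = 77; V ≈ 6.28 × 77^0.604 ≈ 86.58 kt.
Hurricane Mangkhut: ΔP = 34; V ≈ 6.28 × 34^0.604 ≈ 52.84 kt.
Difference ≈ 86.58 − 52.84 = 33.74 → 34 kt.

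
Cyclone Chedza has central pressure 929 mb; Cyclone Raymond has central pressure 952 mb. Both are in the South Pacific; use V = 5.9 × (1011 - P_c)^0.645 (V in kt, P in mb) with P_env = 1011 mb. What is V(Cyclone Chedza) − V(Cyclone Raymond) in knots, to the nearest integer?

19 kt

Cyclone Chedza: ΔP = 82; V ≈ 5.9 × 82^0.645 ≈ 101.22 kt.
Cyclone Raymond: ΔP = 59; V ≈ 5.9 × 59^0.645 ≈ 81.86 kt.
Difference ≈ 101.22 − 81.86 = 19.36 → 19 kt.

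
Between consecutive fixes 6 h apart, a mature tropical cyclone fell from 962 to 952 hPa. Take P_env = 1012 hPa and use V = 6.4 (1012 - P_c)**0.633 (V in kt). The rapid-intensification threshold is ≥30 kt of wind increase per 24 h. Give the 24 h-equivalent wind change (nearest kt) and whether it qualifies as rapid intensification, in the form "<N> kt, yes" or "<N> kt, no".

37 kt, yes

V₁: ΔP = 50, V ≈ 6.4 × 50^0.633 ≈ 76.14 kt.
V₂: ΔP = 60, V ≈ 6.4 × 60^0.633 ≈ 85.46 kt.
ΔV over 6 h = 9.32 kt → 24 h equivalent = 9.32 × 24/6 ≈ 37.28 kt.
37 kt ≥ 30 kt ⇒ rapid intensification.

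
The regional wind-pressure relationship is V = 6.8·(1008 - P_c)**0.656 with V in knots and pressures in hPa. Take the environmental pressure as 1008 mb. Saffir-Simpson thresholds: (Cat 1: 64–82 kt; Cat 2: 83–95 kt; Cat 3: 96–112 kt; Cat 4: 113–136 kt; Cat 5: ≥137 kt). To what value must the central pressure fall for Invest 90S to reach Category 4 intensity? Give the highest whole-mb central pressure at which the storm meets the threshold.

935 mb

Category 4 begins at V = 113 kt.
Required ΔP = (113/6.8)^(1/0.656) = 16.618^1.524 ≈ 72.55 mb.
P_c ≤ 1008 − 72.55 = 935.45, so the highest integer P_c is 935 mb.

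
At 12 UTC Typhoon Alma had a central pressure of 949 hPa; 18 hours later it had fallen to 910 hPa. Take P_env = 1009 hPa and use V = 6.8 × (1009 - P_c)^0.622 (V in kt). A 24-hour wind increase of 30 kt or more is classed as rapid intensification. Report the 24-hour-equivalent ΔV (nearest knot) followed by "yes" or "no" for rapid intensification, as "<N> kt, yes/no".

V₁: ΔP = 60, V ≈ 6.8 × 60^0.622 ≈ 86.80 kt.
V₂: ΔP = 99, V ≈ 6.8 × 99^0.622 ≈ 118.52 kt.
ΔV over 18 h = 31.72 kt → 24 h equivalent = 31.72 × 24/18 ≈ 42.29 kt.
42 kt ≥ 30 kt ⇒ rapid intensification.

42 kt, yes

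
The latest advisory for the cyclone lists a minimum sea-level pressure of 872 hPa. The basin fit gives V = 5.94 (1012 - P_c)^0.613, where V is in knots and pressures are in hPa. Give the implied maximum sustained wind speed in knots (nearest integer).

ΔP = 1012 − 872 = 140 hPa.
140^0.613 ≈ 20.681.
V ≈ 5.94 × 20.681 ≈ 122.8 kt.

123 kt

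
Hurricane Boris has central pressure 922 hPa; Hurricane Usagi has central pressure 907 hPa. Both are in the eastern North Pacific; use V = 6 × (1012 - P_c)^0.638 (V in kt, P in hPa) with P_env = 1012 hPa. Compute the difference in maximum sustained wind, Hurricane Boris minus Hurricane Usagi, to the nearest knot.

Hurricane Boris: ΔP = 90; V ≈ 6 × 90^0.638 ≈ 105.92 kt.
Hurricane Usagi: ΔP = 105; V ≈ 6 × 105^0.638 ≈ 116.86 kt.
Difference ≈ 105.92 − 116.86 = -10.94 → -11 kt.

-11 kt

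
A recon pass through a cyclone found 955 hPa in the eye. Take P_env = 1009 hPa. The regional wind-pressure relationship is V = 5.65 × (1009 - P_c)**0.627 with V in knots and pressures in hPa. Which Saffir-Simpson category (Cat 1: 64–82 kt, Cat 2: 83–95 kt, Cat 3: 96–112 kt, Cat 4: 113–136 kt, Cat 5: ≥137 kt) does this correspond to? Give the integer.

ΔP = 1009 − 955 = 54 hPa.
V ≈ 5.65 × 54^0.627 = 5.65 × 12.20 ≈ 69 kt.
69 kt falls in the Category 1 band.

1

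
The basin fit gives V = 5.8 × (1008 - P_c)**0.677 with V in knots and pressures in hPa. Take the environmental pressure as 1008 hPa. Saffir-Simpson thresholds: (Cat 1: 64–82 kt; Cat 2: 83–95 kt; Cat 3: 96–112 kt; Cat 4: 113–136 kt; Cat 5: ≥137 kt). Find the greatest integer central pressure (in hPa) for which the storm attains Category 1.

Category 1 begins at V = 64 kt.
Required ΔP = (64/5.8)^(1/0.677) = 11.034^1.477 ≈ 34.69 hPa.
P_c ≤ 1008 − 34.69 = 973.31, so the highest integer P_c is 973 hPa.

973 hPa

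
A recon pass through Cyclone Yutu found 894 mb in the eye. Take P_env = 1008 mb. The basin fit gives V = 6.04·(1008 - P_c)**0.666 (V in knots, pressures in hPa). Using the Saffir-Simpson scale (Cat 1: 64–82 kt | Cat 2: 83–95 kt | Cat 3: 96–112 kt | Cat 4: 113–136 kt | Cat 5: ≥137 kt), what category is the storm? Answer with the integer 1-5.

ΔP = 1008 − 894 = 114 mb.
V ≈ 6.04 × 114^0.666 = 6.04 × 23.44 ≈ 142 kt.
142 kt falls in the Category 5 band.

5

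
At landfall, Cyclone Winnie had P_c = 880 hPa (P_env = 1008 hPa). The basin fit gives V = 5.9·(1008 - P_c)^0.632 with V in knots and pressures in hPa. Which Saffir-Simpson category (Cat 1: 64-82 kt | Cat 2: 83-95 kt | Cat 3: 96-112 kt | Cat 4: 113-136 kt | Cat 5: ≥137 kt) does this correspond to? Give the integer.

ΔP = 1008 − 880 = 128 hPa.
V ≈ 5.9 × 128^0.632 = 5.9 × 21.47 ≈ 127 kt.
127 kt falls in the Category 4 band.

4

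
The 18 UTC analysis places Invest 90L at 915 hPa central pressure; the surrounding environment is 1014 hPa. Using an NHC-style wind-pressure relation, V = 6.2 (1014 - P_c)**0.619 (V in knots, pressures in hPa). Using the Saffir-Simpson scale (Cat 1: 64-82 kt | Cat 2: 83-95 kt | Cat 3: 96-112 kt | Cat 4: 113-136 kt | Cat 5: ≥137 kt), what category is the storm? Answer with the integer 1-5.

ΔP = 1014 − 915 = 99 hPa.
V ≈ 6.2 × 99^0.619 = 6.2 × 17.19 ≈ 107 kt.
107 kt falls in the Category 3 band.

3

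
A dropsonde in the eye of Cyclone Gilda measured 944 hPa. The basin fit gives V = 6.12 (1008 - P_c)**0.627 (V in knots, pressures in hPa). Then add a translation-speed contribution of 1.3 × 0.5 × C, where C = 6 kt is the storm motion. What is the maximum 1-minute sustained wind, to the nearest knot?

87 kt

ΔP = 1008 − 944 = 64 hPa.
64^0.627 ≈ 13.567.
V ≈ 6.12 × 13.567 ≈ 83.0 kt.
Translation term: 1.3 × 0.5 × 6 = 3.9 kt.
Corrected V ≈ 86.9 kt → 87 kt.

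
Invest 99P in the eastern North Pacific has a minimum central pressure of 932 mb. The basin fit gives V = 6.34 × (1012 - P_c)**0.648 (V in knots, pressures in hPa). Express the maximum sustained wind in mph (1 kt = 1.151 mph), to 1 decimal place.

124.8 mph

ΔP = 1012 − 932 = 80 mb.
V ≈ 6.34 × 80^0.648 = 6.34 × 17.108 ≈ 108.465 kt.
108.465 × 1.151 ≈ 124.84 mph → 124.8 mph.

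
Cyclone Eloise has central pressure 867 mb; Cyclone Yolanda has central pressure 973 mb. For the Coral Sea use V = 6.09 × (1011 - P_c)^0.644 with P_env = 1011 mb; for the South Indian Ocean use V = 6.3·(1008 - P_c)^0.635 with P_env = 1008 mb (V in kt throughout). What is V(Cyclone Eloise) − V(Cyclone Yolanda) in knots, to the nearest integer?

Cyclone Eloise: ΔP = 144; V ≈ 6.09 × 144^0.644 ≈ 149.49 kt.
Cyclone Yolanda: ΔP = 35; V ≈ 6.3 × 35^0.635 ≈ 60.23 kt.
Difference ≈ 149.49 − 60.23 = 89.26 → 89 kt.

89 kt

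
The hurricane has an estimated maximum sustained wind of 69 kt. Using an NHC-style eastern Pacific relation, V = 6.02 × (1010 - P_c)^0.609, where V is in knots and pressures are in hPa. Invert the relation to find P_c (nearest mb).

ΔP = (V / 6.02)^(1/0.609) = (69/6.02)^1.642.
69/6.02 = 11.462; 11.462^1.642 ≈ 54.87 mb.
P_c = 1010 − 54.87 = 955.13 ≈ 955 mb.

955 mb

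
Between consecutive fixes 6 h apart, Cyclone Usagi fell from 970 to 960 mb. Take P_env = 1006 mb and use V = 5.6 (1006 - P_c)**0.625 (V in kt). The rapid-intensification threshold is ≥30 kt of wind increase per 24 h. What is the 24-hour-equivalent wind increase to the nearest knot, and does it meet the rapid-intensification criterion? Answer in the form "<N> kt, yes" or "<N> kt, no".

35 kt, yes

V₁: ΔP = 36, V ≈ 5.6 × 36^0.625 ≈ 52.59 kt.
V₂: ΔP = 46, V ≈ 5.6 × 46^0.625 ≈ 61.29 kt.
ΔV over 6 h = 8.70 kt → 24 h equivalent = 8.70 × 24/6 ≈ 34.80 kt.
35 kt ≥ 30 kt ⇒ rapid intensification.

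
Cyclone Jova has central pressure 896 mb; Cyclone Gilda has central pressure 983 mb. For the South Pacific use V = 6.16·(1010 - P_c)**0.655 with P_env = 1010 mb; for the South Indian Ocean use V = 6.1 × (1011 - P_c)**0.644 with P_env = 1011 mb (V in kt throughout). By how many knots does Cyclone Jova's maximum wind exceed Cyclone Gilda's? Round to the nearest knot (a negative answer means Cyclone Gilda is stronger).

85 kt

Cyclone Jova: ΔP = 114; V ≈ 6.16 × 114^0.655 ≈ 137.04 kt.
Cyclone Gilda: ΔP = 28; V ≈ 6.1 × 28^0.644 ≈ 52.16 kt.
Difference ≈ 137.04 − 52.16 = 84.88 → 85 kt.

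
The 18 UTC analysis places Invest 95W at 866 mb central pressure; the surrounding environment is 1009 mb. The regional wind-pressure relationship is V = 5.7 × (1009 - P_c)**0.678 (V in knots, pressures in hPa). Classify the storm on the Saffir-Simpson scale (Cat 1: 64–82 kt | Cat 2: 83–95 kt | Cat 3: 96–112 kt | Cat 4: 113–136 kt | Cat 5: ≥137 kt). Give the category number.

ΔP = 1009 − 866 = 143 mb.
V ≈ 5.7 × 143^0.678 = 5.7 × 28.93 ≈ 165 kt.
165 kt falls in the Category 5 band.

5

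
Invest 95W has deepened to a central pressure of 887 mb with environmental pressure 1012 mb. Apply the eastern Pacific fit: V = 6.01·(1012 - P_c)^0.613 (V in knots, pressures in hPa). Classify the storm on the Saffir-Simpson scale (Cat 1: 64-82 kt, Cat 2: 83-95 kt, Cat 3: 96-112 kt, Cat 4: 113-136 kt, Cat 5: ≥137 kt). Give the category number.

ΔP = 1012 − 887 = 125 mb.
V ≈ 6.01 × 125^0.613 = 6.01 × 19.29 ≈ 116 kt.
116 kt falls in the Category 4 band.

4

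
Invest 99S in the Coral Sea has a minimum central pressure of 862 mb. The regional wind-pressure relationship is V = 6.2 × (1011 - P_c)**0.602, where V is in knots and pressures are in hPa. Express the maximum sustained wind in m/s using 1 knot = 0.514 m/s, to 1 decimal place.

64.8 m/s

ΔP = 1011 − 862 = 149 mb.
V ≈ 6.2 × 149^0.602 = 6.2 × 20.336 ≈ 126.081 kt.
126.081 × 0.514 ≈ 64.81 m/s → 64.8 m/s.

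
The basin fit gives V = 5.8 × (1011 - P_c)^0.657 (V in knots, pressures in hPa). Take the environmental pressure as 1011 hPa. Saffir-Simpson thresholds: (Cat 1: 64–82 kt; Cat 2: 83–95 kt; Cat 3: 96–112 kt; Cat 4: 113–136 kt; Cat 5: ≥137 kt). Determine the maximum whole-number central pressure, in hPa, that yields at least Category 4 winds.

Category 4 begins at V = 113 kt.
Required ΔP = (113/5.8)^(1/0.657) = 19.483^1.522 ≈ 91.82 hPa.
P_c ≤ 1011 − 91.82 = 919.18, so the highest integer P_c is 919 hPa.

919 hPa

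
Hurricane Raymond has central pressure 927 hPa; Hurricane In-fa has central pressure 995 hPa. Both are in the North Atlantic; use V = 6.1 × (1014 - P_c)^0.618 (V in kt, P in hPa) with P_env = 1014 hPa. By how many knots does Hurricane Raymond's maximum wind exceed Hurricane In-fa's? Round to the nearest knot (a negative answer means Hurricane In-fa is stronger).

59 kt

Hurricane Raymond: ΔP = 87; V ≈ 6.1 × 87^0.618 ≈ 96.37 kt.
Hurricane In-fa: ΔP = 19; V ≈ 6.1 × 19^0.618 ≈ 37.64 kt.
Difference ≈ 96.37 − 37.64 = 58.73 → 59 kt.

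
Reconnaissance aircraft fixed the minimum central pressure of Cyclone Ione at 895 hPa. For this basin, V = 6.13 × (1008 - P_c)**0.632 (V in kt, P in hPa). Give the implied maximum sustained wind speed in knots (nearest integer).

ΔP = 1008 − 895 = 113 hPa.
113^0.632 ≈ 19.840.
V ≈ 6.13 × 19.840 ≈ 121.6 kt.

122 kt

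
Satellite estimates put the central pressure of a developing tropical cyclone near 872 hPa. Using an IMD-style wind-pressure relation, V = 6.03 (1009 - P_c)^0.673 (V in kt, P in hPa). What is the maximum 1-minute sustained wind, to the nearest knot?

165 kt

ΔP = 1009 − 872 = 137 hPa.
137^0.673 ≈ 27.417.
V ≈ 6.03 × 27.417 ≈ 165.3 kt.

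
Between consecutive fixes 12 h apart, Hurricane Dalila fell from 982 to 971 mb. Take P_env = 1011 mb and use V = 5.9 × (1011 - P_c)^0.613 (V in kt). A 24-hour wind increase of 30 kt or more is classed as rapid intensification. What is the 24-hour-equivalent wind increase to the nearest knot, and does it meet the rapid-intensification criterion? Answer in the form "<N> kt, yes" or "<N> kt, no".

20 kt, no

V₁: ΔP = 29, V ≈ 5.9 × 29^0.613 ≈ 46.48 kt.
V₂: ΔP = 40, V ≈ 5.9 × 40^0.613 ≈ 56.61 kt.
ΔV over 12 h = 10.13 kt → 24 h equivalent = 10.13 × 24/12 ≈ 20.26 kt.
20 kt < 30 kt ⇒ not rapid intensification.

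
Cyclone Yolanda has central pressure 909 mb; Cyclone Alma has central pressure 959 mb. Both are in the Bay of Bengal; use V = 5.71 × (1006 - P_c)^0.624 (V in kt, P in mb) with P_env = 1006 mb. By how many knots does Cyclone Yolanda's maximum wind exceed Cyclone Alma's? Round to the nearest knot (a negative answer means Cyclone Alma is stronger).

Cyclone Yolanda: ΔP = 97; V ≈ 5.71 × 97^0.624 ≈ 99.17 kt.
Cyclone Alma: ΔP = 47; V ≈ 5.71 × 47^0.624 ≈ 63.10 kt.
Difference ≈ 99.17 − 63.10 = 36.07 → 36 kt.

36 kt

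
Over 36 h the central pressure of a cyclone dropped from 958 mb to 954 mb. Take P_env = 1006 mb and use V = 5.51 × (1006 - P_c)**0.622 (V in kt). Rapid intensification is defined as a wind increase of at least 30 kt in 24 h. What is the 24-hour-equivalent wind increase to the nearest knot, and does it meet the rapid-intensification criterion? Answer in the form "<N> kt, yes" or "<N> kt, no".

2 kt, no

V₁: ΔP = 48, V ≈ 5.51 × 48^0.622 ≈ 61.22 kt.
V₂: ΔP = 52, V ≈ 5.51 × 52^0.622 ≈ 64.34 kt.
ΔV over 36 h = 3.12 kt → 24 h equivalent = 3.12 × 24/36 ≈ 2.08 kt.
2 kt < 30 kt ⇒ not rapid intensification.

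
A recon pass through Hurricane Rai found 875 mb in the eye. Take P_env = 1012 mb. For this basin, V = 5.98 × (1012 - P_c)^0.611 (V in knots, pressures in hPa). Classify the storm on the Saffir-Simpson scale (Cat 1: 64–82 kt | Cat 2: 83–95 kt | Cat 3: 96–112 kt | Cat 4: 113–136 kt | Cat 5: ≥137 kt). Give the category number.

4

ΔP = 1012 − 875 = 137 mb.
V ≈ 5.98 × 137^0.611 = 5.98 × 20.21 ≈ 121 kt.
121 kt falls in the Category 4 band.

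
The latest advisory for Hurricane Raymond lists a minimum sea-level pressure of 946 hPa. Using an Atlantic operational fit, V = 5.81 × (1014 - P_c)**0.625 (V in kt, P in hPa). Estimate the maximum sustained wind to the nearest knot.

81 kt

ΔP = 1014 − 946 = 68 hPa.
68^0.625 ≈ 13.974.
V ≈ 5.81 × 13.974 ≈ 81.2 kt.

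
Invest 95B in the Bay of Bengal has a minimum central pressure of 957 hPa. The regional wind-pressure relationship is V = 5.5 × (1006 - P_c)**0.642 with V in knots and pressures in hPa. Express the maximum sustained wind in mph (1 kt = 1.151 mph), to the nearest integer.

77 mph

ΔP = 1006 − 957 = 49 hPa.
V ≈ 5.5 × 49^0.642 = 5.5 × 12.165 ≈ 66.907 kt.
66.907 × 1.151 ≈ 77.01 mph → 77 mph.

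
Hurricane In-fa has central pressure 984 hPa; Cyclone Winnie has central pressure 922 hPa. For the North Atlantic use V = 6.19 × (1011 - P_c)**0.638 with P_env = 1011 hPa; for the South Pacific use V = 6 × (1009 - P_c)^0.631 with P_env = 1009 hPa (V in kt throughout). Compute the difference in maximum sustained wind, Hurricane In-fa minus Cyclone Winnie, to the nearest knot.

-50 kt

Hurricane In-fa: ΔP = 27; V ≈ 6.19 × 27^0.638 ≈ 50.69 kt.
Cyclone Winnie: ΔP = 87; V ≈ 6 × 87^0.631 ≈ 100.46 kt.
Difference ≈ 50.69 − 100.46 = -49.77 → -50 kt.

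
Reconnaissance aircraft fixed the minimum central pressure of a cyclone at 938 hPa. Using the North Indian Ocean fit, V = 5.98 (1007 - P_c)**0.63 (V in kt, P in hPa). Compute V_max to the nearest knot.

ΔP = 1007 − 938 = 69 hPa.
69^0.63 ≈ 14.404.
V ≈ 5.98 × 14.404 ≈ 86.1 kt.

86 kt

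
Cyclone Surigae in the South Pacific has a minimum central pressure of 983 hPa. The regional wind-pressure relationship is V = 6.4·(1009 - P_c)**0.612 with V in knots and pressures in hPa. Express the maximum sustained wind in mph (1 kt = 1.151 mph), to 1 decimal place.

ΔP = 1009 − 983 = 26 hPa.
V ≈ 6.4 × 26^0.612 = 6.4 × 7.345 ≈ 47.005 kt.
47.005 × 1.151 ≈ 54.10 mph → 54.1 mph.

54.1 mph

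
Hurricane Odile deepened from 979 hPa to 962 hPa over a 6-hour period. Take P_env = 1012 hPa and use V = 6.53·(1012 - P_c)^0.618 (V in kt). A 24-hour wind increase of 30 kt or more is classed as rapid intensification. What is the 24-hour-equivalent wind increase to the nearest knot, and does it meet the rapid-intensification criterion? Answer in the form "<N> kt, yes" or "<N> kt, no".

V₁: ΔP = 33, V ≈ 6.53 × 33^0.618 ≈ 56.67 kt.
V₂: ΔP = 50, V ≈ 6.53 × 50^0.618 ≈ 73.26 kt.
ΔV over 6 h = 16.59 kt → 24 h equivalent = 16.59 × 24/6 ≈ 66.36 kt.
66 kt ≥ 30 kt ⇒ rapid intensification.

66 kt, yes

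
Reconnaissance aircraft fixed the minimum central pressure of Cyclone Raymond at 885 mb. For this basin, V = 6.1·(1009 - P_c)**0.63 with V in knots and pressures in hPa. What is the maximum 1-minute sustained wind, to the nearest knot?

ΔP = 1009 − 885 = 124 mb.
124^0.63 ≈ 20.838.
V ≈ 6.1 × 20.838 ≈ 127.1 kt.

127 kt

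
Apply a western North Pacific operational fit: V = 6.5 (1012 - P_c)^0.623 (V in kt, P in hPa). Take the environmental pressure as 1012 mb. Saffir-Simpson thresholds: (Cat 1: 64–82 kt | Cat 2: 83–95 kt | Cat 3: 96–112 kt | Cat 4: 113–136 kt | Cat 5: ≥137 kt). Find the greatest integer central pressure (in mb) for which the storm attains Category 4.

914 mb

Category 4 begins at V = 113 kt.
Required ΔP = (113/6.5)^(1/0.623) = 17.385^1.605 ≈ 97.87 mb.
P_c ≤ 1012 − 97.87 = 914.13, so the highest integer P_c is 914 mb.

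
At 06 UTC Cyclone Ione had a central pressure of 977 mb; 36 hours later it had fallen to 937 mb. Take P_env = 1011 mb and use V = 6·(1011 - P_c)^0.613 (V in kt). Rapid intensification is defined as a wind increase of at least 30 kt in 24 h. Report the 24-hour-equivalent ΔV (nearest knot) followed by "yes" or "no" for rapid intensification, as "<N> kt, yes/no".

V₁: ΔP = 34, V ≈ 6 × 34^0.613 ≈ 52.11 kt.
V₂: ΔP = 74, V ≈ 6 × 74^0.613 ≈ 83.94 kt.
ΔV over 36 h = 31.83 kt → 24 h equivalent = 31.83 × 24/36 ≈ 21.22 kt.
21 kt < 30 kt ⇒ not rapid intensification.

21 kt, no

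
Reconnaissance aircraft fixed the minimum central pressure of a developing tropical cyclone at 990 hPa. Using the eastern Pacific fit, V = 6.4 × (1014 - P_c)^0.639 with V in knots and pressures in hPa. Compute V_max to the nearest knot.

ΔP = 1014 − 990 = 24 hPa.
24^0.639 ≈ 7.620.
V ≈ 6.4 × 7.620 ≈ 48.8 kt.

49 kt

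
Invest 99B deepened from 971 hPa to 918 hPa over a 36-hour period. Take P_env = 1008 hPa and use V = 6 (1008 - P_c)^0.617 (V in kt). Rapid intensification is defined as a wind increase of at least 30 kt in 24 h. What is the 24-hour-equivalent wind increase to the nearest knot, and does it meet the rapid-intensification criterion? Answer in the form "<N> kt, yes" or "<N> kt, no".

27 kt, no

V₁: ΔP = 37, V ≈ 6 × 37^0.617 ≈ 55.68 kt.
V₂: ΔP = 90, V ≈ 6 × 90^0.617 ≈ 96.36 kt.
ΔV over 36 h = 40.68 kt → 24 h equivalent = 40.68 × 24/36 ≈ 27.12 kt.
27 kt < 30 kt ⇒ not rapid intensification.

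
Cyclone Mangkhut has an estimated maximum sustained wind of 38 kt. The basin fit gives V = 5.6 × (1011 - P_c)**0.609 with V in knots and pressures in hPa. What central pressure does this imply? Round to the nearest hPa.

988 hPa

ΔP = (V / 5.6)^(1/0.609) = (38/5.6)^1.642.
38/5.6 = 6.786; 6.786^1.642 ≈ 23.20 hPa.
P_c = 1011 − 23.20 = 987.80 ≈ 988 hPa.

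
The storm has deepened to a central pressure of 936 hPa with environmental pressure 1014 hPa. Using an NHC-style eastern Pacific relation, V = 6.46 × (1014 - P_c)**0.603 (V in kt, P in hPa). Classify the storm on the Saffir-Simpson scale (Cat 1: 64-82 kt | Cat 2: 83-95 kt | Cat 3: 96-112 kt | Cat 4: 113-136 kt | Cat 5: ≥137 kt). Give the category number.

2

ΔP = 1014 − 936 = 78 hPa.
V ≈ 6.46 × 78^0.603 = 6.46 × 13.83 ≈ 89 kt.
89 kt falls in the Category 2 band.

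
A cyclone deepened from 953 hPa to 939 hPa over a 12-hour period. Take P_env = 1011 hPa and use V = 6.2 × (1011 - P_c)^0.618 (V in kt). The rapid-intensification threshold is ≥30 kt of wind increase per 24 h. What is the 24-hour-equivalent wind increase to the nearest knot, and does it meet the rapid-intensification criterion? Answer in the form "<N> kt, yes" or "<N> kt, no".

V₁: ΔP = 58, V ≈ 6.2 × 58^0.618 ≈ 76.24 kt.
V₂: ΔP = 72, V ≈ 6.2 × 72^0.618 ≈ 87.14 kt.
ΔV over 12 h = 10.90 kt → 24 h equivalent = 10.90 × 24/12 ≈ 21.80 kt.
22 kt < 30 kt ⇒ not rapid intensification.

22 kt, no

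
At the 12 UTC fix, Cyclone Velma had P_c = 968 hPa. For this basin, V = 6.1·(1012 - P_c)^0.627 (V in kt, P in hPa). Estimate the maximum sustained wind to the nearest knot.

ΔP = 1012 − 968 = 44 hPa.
44^0.627 ≈ 10.726.
V ≈ 6.1 × 10.726 ≈ 65.4 kt.

65 kt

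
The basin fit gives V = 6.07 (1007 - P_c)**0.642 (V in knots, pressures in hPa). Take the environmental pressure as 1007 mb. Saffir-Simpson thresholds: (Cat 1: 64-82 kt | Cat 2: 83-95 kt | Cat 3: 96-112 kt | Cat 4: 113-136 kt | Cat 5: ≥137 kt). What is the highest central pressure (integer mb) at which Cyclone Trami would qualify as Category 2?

948 mb

Category 2 begins at V = 83 kt.
Required ΔP = (83/6.07)^(1/0.642) = 13.674^1.558 ≈ 58.79 mb.
P_c ≤ 1007 − 58.79 = 948.21, so the highest integer P_c is 948 mb.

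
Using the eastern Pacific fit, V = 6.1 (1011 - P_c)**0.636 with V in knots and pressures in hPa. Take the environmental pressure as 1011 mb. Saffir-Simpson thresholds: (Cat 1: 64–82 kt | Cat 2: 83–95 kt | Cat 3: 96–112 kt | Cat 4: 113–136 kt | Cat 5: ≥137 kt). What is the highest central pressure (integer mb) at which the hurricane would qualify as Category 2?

Category 2 begins at V = 83 kt.
Required ΔP = (83/6.1)^(1/0.636) = 13.607^1.572 ≈ 60.62 mb.
P_c ≤ 1011 − 60.62 = 950.38, so the highest integer P_c is 950 mb.

950 mb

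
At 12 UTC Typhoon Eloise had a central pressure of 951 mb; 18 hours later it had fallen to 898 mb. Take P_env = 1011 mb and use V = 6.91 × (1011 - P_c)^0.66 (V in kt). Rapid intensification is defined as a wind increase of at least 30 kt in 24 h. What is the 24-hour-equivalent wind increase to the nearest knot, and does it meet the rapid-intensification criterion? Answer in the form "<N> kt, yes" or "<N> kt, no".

71 kt, yes

V₁: ΔP = 60, V ≈ 6.91 × 60^0.66 ≈ 103.05 kt.
V₂: ΔP = 113, V ≈ 6.91 × 113^0.66 ≈ 156.50 kt.
ΔV over 18 h = 53.45 kt → 24 h equivalent = 53.45 × 24/18 ≈ 71.27 kt.
71 kt ≥ 30 kt ⇒ rapid intensification.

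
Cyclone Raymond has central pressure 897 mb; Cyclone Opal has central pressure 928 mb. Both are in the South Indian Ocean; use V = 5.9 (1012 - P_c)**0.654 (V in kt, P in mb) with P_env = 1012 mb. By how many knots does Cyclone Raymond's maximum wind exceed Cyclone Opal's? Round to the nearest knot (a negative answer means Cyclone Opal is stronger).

Cyclone Raymond: ΔP = 115; V ≈ 5.9 × 115^0.654 ≈ 131.39 kt.
Cyclone Opal: ΔP = 84; V ≈ 5.9 × 84^0.654 ≈ 106.99 kt.
Difference ≈ 131.39 − 106.99 = 24.40 → 24 kt.

24 kt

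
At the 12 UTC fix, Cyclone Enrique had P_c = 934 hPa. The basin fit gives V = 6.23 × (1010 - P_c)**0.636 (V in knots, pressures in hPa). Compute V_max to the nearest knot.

ΔP = 1010 − 934 = 76 hPa.
76^0.636 ≈ 15.711.
V ≈ 6.23 × 15.711 ≈ 97.9 kt.

98 kt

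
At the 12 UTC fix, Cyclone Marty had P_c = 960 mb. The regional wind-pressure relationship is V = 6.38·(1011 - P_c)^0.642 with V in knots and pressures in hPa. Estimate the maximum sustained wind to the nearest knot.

80 kt

ΔP = 1011 − 960 = 51 mb.
51^0.642 ≈ 12.481.
V ≈ 6.38 × 12.481 ≈ 79.6 kt.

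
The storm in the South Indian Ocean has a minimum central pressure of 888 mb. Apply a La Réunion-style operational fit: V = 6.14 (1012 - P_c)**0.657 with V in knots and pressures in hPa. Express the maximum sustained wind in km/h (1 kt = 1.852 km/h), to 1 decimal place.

269.9 km/h

ΔP = 1012 − 888 = 124 mb.
V ≈ 6.14 × 124^0.657 = 6.14 × 23.734 ≈ 145.729 kt.
145.729 × 1.852 ≈ 269.89 km/h → 269.9 km/h.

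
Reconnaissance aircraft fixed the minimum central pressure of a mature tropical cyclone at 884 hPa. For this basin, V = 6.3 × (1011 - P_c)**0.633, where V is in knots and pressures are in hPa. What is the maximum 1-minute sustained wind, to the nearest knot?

135 kt

ΔP = 1011 − 884 = 127 hPa.
127^0.633 ≈ 21.464.
V ≈ 6.3 × 21.464 ≈ 135.2 kt.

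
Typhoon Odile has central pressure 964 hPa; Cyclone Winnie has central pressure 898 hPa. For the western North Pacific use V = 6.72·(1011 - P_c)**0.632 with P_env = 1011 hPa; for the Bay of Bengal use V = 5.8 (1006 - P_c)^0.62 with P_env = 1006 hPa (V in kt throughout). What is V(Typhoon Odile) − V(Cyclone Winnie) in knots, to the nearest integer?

Typhoon Odile: ΔP = 47; V ≈ 6.72 × 47^0.632 ≈ 76.58 kt.
Cyclone Winnie: ΔP = 108; V ≈ 5.8 × 108^0.62 ≈ 105.72 kt.
Difference ≈ 76.58 − 105.72 = -29.14 → -29 kt.

-29 kt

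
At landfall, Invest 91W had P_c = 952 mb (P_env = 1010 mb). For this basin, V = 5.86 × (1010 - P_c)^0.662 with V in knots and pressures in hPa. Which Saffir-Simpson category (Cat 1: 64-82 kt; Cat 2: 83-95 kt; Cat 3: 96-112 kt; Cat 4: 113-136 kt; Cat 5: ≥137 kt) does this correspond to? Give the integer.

ΔP = 1010 − 952 = 58 mb.
V ≈ 5.86 × 58^0.662 = 5.86 × 14.70 ≈ 86 kt.
86 kt falls in the Category 2 band.

2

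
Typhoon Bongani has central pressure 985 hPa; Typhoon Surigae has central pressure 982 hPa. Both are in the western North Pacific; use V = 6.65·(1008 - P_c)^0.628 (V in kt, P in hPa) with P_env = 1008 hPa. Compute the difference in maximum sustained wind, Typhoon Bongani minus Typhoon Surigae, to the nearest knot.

-4 kt

Typhoon Bongani: ΔP = 23; V ≈ 6.65 × 23^0.628 ≈ 47.64 kt.
Typhoon Surigae: ΔP = 26; V ≈ 6.65 × 26^0.628 ≈ 51.45 kt.
Difference ≈ 47.64 − 51.45 = -3.81 → -4 kt.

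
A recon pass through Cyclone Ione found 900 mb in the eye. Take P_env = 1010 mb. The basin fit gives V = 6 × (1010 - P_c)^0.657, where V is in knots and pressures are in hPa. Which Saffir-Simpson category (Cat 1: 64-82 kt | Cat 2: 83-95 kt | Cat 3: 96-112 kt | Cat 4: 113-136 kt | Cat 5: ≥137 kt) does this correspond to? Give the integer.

4

ΔP = 1010 − 900 = 110 mb.
V ≈ 6 × 110^0.657 = 6 × 21.94 ≈ 132 kt.
132 kt falls in the Category 4 band.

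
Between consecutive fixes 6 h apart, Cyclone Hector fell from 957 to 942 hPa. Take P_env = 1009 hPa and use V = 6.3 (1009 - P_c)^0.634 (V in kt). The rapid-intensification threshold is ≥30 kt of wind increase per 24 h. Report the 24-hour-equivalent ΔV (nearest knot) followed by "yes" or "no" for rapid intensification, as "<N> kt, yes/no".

54 kt, yes

V₁: ΔP = 52, V ≈ 6.3 × 52^0.634 ≈ 77.14 kt.
V₂: ΔP = 67, V ≈ 6.3 × 67^0.634 ≈ 90.59 kt.
ΔV over 6 h = 13.45 kt → 24 h equivalent = 13.45 × 24/6 ≈ 53.80 kt.
54 kt ≥ 30 kt ⇒ rapid intensification.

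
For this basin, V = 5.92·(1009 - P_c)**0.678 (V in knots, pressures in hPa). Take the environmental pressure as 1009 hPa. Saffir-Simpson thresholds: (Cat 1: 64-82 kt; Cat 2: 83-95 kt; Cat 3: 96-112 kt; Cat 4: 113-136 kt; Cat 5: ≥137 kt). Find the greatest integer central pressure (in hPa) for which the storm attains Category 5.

906 hPa

Category 5 begins at V = 137 kt.
Required ΔP = (137/5.92)^(1/0.678) = 23.142^1.475 ≈ 102.89 hPa.
P_c ≤ 1009 − 102.89 = 906.11, so the highest integer P_c is 906 hPa.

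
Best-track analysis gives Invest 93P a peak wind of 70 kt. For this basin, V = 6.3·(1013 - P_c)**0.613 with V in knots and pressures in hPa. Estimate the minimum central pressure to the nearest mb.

ΔP = (V / 6.3)^(1/0.613) = (70/6.3)^1.631.
70/6.3 = 11.111; 11.111^1.631 ≈ 50.81 mb.
P_c = 1013 − 50.81 = 962.19 ≈ 962 mb.

962 mb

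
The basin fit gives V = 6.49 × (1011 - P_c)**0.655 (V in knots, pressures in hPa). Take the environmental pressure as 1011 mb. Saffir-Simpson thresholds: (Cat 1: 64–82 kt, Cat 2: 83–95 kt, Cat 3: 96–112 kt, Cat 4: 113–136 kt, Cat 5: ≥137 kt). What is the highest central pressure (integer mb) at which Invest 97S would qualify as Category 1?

Category 1 begins at V = 64 kt.
Required ΔP = (64/6.49)^(1/0.655) = 9.861^1.527 ≈ 32.92 mb.
P_c ≤ 1011 − 32.92 = 978.08, so the highest integer P_c is 978 mb.

978 mb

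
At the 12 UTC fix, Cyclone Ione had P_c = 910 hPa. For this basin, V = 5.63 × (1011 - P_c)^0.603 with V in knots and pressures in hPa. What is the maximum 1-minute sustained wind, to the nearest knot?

91 kt

ΔP = 1011 − 910 = 101 hPa.
101^0.603 ≈ 16.166.
V ≈ 5.63 × 16.166 ≈ 91.0 kt.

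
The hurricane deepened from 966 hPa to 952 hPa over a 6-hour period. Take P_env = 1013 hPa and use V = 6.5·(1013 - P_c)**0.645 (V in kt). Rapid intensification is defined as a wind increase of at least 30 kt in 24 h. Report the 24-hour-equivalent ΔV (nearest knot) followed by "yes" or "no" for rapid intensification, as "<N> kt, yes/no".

V₁: ΔP = 47, V ≈ 6.5 × 47^0.645 ≈ 77.88 kt.
V₂: ΔP = 61, V ≈ 6.5 × 61^0.645 ≈ 92.14 kt.
ΔV over 6 h = 14.26 kt → 24 h equivalent = 14.26 × 24/6 ≈ 57.04 kt.
57 kt ≥ 30 kt ⇒ rapid intensification.

57 kt, yes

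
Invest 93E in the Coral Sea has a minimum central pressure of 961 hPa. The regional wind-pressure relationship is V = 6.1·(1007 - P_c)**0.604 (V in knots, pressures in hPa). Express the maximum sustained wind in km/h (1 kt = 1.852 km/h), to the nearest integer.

ΔP = 1007 − 961 = 46 hPa.
V ≈ 6.1 × 46^0.604 = 6.1 × 10.100 ≈ 61.608 kt.
61.608 × 1.852 ≈ 114.10 km/h → 114 km/h.

114 km/h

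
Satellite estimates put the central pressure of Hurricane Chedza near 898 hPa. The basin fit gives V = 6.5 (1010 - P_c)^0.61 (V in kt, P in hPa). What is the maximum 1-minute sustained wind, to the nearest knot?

ΔP = 1010 − 898 = 112 hPa.
112^0.61 ≈ 17.784.
V ≈ 6.5 × 17.784 ≈ 115.6 kt.

116 kt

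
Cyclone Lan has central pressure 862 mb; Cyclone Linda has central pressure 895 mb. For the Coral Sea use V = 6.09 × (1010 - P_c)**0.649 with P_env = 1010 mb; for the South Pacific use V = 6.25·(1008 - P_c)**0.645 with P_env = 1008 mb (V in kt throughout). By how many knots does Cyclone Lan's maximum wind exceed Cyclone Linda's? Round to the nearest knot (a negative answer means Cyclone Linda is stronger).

Cyclone Lan: ΔP = 148; V ≈ 6.09 × 148^0.649 ≈ 156.00 kt.
Cyclone Linda: ΔP = 113; V ≈ 6.25 × 113^0.645 ≈ 131.86 kt.
Difference ≈ 156.00 − 131.86 = 24.14 → 24 kt.

24 kt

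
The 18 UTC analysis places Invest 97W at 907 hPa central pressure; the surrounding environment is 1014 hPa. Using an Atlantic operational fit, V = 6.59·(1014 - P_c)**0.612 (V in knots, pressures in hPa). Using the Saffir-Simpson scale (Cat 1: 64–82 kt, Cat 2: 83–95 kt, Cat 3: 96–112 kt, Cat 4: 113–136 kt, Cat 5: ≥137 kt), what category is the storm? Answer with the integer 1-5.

4

ΔP = 1014 − 907 = 107 hPa.
V ≈ 6.59 × 107^0.612 = 6.59 × 17.46 ≈ 115 kt.
115 kt falls in the Category 4 band.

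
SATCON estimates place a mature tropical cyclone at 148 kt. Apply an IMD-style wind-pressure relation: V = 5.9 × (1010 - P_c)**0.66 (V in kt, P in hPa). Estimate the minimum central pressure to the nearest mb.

ΔP = (V / 5.9)^(1/0.66) = (148/5.9)^1.515.
148/5.9 = 25.085; 25.085^1.515 ≈ 131.92 mb.
P_c = 1010 − 131.92 = 878.08 ≈ 878 mb.

878 mb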